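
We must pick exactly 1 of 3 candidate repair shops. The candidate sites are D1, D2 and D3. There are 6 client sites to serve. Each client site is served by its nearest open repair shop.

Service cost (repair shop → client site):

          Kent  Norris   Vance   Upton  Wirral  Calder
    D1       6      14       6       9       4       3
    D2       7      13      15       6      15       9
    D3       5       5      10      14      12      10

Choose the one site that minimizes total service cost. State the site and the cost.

With exactly 1 open, each client site uses its cheapest among the chosen.
{D1}: Kent→D1 6, Norris→D1 14, Vance→D1 6, Upton→D1 9, Wirral→D1 4, Calder→D1 3. Service cost 42.
{D3}: service cost 56
{D2}: service cost 65
Among all 3 size-1 choices, {D1} is lowest.

Choose D1 only; total service cost 42.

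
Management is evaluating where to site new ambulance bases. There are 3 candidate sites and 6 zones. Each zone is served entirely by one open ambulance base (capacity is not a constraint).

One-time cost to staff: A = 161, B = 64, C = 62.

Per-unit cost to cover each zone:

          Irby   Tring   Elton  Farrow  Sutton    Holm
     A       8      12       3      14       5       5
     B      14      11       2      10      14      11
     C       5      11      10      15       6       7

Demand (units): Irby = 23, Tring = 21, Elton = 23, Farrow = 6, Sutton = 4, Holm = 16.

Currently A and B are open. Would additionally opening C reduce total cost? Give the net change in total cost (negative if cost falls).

Current service cost with {A, B}: 621.
Adding C: each zone re-picks its cheapest; new service cost 552, saving 69.
Extra fixed cost: 62. Net change = 62 − 69 = -7.
(Totals: 846 → 839.)

Yes — net change −7 (cost falls by 7).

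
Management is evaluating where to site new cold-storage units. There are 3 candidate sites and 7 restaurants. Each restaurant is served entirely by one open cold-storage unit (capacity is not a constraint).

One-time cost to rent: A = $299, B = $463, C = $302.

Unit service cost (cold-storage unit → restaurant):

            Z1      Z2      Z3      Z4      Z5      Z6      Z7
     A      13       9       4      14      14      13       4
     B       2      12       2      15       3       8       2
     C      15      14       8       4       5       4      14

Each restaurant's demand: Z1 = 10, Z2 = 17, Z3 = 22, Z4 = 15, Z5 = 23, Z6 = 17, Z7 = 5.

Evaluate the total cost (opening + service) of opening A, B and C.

Total cost: 1488

Each restaurant is assigned to its cheapest site among the open ones.
{A, B, C}: Z1→B 2·10=20, Z2→A 9·17=153, Z3→B 2·22=44, Z4→C 4·15=60, Z5→B 3·23=69, Z6→C 4·17=68, Z7→B 2·5=10. Service 424; fixed 1064; total 1488.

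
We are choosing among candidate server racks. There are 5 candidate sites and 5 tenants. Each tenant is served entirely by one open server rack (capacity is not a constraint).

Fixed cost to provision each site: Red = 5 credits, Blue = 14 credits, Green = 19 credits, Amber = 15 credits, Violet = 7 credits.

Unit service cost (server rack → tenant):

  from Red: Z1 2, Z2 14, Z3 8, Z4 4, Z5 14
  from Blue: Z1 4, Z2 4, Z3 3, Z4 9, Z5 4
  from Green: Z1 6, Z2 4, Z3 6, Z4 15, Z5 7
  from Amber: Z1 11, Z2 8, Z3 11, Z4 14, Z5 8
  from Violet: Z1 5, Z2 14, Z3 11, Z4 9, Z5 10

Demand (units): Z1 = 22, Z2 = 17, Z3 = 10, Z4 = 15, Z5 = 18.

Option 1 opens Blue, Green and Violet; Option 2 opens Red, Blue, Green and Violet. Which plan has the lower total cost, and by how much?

Option 2 is cheaper by 114.

Option 1: {Blue, Green, Violet}: Z1→Blue 4·22=88, Z2→Blue 4·17=68, Z3→Blue 3·10=30, Z4→Blue 9·15=135, Z5→Blue 4·18=72. Service 393; fixed 40; total 433.
Option 2: {Red, Blue, Green, Violet}: Z1→Red 2·22=44, Z2→Blue 4·17=68, Z3→Blue 3·10=30, Z4→Red 4·15=60, Z5→Blue 4·18=72. Service 274; fixed 45; total 319.
Difference: |433 − 319| = 114.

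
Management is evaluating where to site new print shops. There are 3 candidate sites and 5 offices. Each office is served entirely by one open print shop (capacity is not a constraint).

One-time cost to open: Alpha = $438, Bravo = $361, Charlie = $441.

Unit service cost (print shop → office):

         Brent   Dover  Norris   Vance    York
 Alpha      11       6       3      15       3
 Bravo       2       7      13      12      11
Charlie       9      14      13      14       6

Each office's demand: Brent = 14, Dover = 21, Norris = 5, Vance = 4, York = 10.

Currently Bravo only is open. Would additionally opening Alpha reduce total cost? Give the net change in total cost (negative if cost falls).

Current service cost with {Bravo}: 398.
Adding Alpha: each office re-picks its cheapest; new service cost 247, saving 151.
Extra fixed cost: 438. Net change = 438 − 151 = 287.
(Totals: 759 → 1046.)

No — net change +287 (cost rises by 287).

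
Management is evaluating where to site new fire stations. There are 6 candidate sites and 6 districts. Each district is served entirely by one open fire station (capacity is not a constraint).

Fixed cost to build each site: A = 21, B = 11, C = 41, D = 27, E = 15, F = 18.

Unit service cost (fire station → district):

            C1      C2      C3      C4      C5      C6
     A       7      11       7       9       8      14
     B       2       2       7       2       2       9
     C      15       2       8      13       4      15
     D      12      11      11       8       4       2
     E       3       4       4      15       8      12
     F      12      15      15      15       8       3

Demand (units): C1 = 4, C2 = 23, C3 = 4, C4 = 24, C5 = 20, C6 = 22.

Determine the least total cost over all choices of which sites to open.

Minimum total cost: 252

For any fixed open set, each district goes to its cheapest open site; total = fixed + service.
{B, D}: C1→B 2·4=8, C2→B 2·23=46, C3→B 7·4=28, C4→B 2·24=48, C5→B 2·20=40, C6→D 2·22=44. Service 214; fixed 38; total 252.
{B, D, E}: service 202 + fixed 53 = 255
{B, F}: C1→B 2·4=8, C2→B 2·23=46, C3→B 7·4=28, C4→B 2·24=48, C5→B 2·20=40, C6→F 3·22=66. Service 236; fixed 29; total 265.
{A, B, C, D, E, F}: service 202 + fixed 133 = 335
No other subset beats 252.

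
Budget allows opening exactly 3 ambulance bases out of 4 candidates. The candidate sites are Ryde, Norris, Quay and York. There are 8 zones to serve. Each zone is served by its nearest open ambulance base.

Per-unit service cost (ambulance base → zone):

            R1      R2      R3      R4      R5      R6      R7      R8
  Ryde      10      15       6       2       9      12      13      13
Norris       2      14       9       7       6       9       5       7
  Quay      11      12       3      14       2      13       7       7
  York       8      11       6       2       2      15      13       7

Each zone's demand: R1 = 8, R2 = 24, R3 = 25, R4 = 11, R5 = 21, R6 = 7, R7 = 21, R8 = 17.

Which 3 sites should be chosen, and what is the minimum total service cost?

Choose Norris, Quay and York; total service cost 706.

With exactly 3 open, each zone uses its cheapest among the chosen.
{Norris, Quay, York}: R1→Norris 2·8=16, R2→York 11·24=264, R3→Quay 3·25=75, R4→York 2·11=22, R5→Quay 2·21=42, R6→Norris 9·7=63, R7→Norris 5·21=105, R8→Norris 7·17=119. Service cost 706.
{Ryde, Norris, Quay}: service cost 730
{Ryde, Norris, York}: service cost 781
Among all 4 size-3 choices, {Norris, Quay, York} is lowest.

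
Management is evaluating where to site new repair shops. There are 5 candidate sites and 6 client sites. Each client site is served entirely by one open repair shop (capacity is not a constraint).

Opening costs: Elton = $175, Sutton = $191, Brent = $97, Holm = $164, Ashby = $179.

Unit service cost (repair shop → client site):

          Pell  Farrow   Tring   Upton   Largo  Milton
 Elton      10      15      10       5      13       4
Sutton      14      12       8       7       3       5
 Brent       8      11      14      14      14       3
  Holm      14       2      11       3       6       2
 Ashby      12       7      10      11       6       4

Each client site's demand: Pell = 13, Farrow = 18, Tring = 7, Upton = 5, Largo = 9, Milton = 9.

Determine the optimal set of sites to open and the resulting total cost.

For any fixed open set, each client site goes to its cheapest open site; total = fixed + service.
{Holm}: Pell→Holm 14·13=182, Farrow→Holm 2·18=36, Tring→Holm 11·7=77, Upton→Holm 3·5=15, Largo→Holm 6·9=54, Milton→Holm 2·9=18. Service 382; fixed 164; total 546.
{Brent, Holm}: service 304 + fixed 261 = 565
{Elton, Holm}: service 323 + fixed 339 = 662
{Elton, Sutton, Brent, Holm, Ashby}: service 256 + fixed 806 = 1062
No other subset beats 546.

Open Holm only; minimum total cost 546.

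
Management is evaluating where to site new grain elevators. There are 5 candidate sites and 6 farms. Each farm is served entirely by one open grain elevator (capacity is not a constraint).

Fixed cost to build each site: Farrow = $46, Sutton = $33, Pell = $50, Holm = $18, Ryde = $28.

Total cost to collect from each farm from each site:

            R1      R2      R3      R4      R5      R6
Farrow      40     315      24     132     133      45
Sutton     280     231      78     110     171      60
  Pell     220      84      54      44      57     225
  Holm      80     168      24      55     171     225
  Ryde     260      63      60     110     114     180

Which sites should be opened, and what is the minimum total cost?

Open Farrow and Pell; minimum total cost 390.

For any fixed open set, each farm goes to its cheapest open site; total = fixed + service.
{Farrow, Pell}: R1→Farrow 40, R2→Pell 84, R3→Farrow 24, R4→Pell 44, R5→Pell 57, R6→Farrow 45. Service 294; fixed 96; total 390.
{Farrow, Pell, Ryde}: service 273 + fixed 124 = 397
{Farrow, Pell, Holm}: service 294 + fixed 114 = 408
{Farrow, Sutton, Pell, Holm, Ryde}: service 273 + fixed 175 = 448
No other subset beats 390.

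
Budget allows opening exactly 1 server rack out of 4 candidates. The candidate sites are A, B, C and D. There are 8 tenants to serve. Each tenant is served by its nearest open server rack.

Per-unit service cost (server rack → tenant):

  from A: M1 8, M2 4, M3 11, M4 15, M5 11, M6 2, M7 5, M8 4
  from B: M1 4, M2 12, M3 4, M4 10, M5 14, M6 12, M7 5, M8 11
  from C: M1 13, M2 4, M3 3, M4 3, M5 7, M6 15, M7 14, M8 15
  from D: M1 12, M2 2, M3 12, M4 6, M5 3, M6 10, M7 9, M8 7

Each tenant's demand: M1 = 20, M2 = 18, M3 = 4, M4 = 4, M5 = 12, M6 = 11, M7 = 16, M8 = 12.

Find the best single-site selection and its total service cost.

Choose A only; total service cost 618.

With exactly 1 open, each tenant uses its cheapest among the chosen.
{A}: M1→A 8·20=160, M2→A 4·18=72, M3→A 11·4=44, M4→A 15·4=60, M5→A 11·12=132, M6→A 2·11=22, M7→A 5·16=80, M8→A 4·12=48. Service cost 618.
{D}: service cost 722
{B}: service cost 864
Among all 4 size-1 choices, {A} is lowest.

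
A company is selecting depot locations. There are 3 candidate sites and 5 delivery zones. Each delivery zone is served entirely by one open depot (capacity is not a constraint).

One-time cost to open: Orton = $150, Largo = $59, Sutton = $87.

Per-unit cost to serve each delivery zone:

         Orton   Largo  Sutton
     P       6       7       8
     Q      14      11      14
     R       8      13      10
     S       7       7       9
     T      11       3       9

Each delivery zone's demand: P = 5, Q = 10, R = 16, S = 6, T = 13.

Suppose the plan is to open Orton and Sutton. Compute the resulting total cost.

Each delivery zone is assigned to its cheapest site among the open ones.
{Orton, Sutton}: P→Orton 6·5=30, Q→Orton 14·10=140, R→Orton 8·16=128, S→Orton 7·6=42, T→Sutton 9·13=117. Service 457; fixed 237; total 694.

Total cost: 694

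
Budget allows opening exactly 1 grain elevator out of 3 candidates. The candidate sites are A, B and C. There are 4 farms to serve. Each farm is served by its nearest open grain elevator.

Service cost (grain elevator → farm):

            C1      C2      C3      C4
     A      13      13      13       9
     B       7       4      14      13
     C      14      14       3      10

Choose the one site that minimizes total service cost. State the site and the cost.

With exactly 1 open, each farm uses its cheapest among the chosen.
{B}: C1→B 7, C2→B 4, C3→B 14, C4→B 13. Service cost 38.
{C}: service cost 41
{A}: service cost 48
Among all 3 size-1 choices, {B} is lowest.

Choose B only; total service cost 38.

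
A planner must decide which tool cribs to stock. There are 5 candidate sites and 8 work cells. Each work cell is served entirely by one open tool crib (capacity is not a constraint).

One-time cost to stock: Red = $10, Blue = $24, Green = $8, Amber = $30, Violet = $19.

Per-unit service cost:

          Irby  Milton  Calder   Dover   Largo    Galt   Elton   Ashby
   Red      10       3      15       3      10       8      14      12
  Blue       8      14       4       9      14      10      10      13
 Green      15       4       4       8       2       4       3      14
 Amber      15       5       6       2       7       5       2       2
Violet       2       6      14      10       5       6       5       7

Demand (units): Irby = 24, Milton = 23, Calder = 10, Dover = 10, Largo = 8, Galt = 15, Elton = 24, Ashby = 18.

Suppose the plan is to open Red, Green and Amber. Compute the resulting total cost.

Total cost: 577

Each work cell is assigned to its cheapest site among the open ones.
{Red, Green, Amber}: Irby→Red 10·24=240, Milton→Red 3·23=69, Calder→Green 4·10=40, Dover→Amber 2·10=20, Largo→Green 2·8=16, Galt→Green 4·15=60, Elton→Amber 2·24=48, Ashby→Amber 2·18=36. Service 529; fixed 48; total 577.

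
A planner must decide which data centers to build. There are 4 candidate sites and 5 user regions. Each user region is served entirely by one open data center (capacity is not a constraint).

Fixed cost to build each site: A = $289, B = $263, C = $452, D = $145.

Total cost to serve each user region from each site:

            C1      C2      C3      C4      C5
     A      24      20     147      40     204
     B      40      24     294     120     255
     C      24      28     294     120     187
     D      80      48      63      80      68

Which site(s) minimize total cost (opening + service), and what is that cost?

Open D only; minimum total cost 484.

For any fixed open set, each user region goes to its cheapest open site; total = fixed + service.
{D}: C1→D 80, C2→D 48, C3→D 63, C4→D 80, C5→D 68. Service 339; fixed 145; total 484.
{A, D}: service 215 + fixed 434 = 649
{B, D}: service 275 + fixed 408 = 683
{A, B, C, D}: C1→A 24, C2→A 20, C3→D 63, C4→A 40, C5→D 68. Service 215; fixed 1149; total 1364.
No other subset beats 484.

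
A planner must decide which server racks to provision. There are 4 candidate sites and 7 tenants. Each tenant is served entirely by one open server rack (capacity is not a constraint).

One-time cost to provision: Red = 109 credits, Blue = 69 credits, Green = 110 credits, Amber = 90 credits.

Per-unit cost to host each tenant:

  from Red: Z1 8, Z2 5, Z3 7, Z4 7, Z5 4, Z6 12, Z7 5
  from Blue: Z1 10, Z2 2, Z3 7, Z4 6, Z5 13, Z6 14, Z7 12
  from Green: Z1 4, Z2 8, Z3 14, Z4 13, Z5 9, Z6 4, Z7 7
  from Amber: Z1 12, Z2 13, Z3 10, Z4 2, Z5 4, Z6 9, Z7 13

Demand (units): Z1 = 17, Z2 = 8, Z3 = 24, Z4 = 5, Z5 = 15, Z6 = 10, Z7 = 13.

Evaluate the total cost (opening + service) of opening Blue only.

Each tenant is assigned to its cheapest site among the open ones.
{Blue}: Z1→Blue 10·17=170, Z2→Blue 2·8=16, Z3→Blue 7·24=168, Z4→Blue 6·5=30, Z5→Blue 13·15=195, Z6→Blue 14·10=140, Z7→Blue 12·13=156. Service 875; fixed 69; total 944.

Total cost: 944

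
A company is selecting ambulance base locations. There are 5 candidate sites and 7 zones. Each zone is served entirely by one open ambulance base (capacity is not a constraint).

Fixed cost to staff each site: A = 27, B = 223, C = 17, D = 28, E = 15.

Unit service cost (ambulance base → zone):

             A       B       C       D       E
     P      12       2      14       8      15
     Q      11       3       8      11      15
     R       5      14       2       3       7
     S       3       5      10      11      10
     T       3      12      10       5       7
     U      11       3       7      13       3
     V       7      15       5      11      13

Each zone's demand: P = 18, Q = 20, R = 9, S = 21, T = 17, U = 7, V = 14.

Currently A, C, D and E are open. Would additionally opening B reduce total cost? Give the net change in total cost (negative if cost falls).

No — net change +15 (cost rises by 15).

Current service cost with {A, C, D, E}: 527.
Adding B: each zone re-picks its cheapest; new service cost 319, saving 208.
Extra fixed cost: 223. Net change = 223 − 208 = 15.
(Totals: 614 → 629.)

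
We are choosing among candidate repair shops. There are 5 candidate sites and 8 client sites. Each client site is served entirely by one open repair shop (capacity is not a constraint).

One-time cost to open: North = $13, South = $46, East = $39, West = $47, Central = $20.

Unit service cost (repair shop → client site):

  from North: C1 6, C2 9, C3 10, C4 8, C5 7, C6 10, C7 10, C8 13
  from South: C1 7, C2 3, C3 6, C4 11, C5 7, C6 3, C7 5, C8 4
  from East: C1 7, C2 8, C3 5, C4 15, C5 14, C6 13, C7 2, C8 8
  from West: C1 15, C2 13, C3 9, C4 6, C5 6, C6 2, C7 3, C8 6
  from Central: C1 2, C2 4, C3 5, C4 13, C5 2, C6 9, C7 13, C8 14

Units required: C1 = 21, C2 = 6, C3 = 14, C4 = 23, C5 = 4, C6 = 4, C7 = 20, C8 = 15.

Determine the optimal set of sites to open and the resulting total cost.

For any fixed open set, each client site goes to its cheapest open site; total = fixed + service.
{West, Central}: C1→Central 2·21=42, C2→Central 4·6=24, C3→Central 5·14=70, C4→West 6·23=138, C5→Central 2·4=8, C6→West 2·4=8, C7→West 3·20=60, C8→West 6·15=90. Service 440; fixed 67; total 507.
{South, West, Central}: service 404 + fixed 113 = 517
{North, West, Central}: C1→Central 2·21=42, C2→Central 4·6=24, C3→Central 5·14=70, C4→West 6·23=138, C5→Central 2·4=8, C6→West 2·4=8, C7→West 3·20=60, C8→West 6·15=90. Service 440; fixed 80; total 520.
{North, South, East, West, Central}: service 384 + fixed 165 = 549
No other subset beats 507.

Open West and Central; minimum total cost 507.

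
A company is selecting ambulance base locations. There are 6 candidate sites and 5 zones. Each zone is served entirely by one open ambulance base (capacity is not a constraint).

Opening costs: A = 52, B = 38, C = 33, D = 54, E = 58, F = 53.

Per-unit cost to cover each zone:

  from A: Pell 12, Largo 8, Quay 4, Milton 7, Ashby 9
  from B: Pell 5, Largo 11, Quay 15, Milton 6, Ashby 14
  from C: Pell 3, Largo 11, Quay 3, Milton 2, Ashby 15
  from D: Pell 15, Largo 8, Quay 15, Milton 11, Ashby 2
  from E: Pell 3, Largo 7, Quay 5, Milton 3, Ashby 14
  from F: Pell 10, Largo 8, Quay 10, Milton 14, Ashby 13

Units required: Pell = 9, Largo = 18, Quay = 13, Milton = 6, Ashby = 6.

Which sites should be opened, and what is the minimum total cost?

Open C and D; minimum total cost 321.

For any fixed open set, each zone goes to its cheapest open site; total = fixed + service.
{C, D}: Pell→C 3·9=27, Largo→D 8·18=144, Quay→C 3·13=39, Milton→C 2·6=12, Ashby→D 2·6=12. Service 234; fixed 87; total 321.
{B, C, D}: Pell→C 3·9=27, Largo→D 8·18=144, Quay→C 3·13=39, Milton→C 2·6=12, Ashby→D 2·6=12. Service 234; fixed 125; total 359.
{D, E}: service 248 + fixed 112 = 360
{A, B, C, D, E, F}: service 216 + fixed 288 = 504
No other subset beats 321.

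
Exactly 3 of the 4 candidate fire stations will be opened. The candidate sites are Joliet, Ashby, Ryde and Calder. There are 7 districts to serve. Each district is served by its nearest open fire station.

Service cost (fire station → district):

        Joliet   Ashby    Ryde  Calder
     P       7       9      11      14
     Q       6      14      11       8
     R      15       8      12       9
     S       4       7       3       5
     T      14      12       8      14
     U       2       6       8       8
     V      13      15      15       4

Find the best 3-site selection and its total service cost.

Choose Joliet, Ryde and Calder; total service cost 39.

With exactly 3 open, each district uses its cheapest among the chosen.
{Joliet, Ryde, Calder}: P→Joliet 7, Q→Joliet 6, R→Calder 9, S→Ryde 3, T→Ryde 8, U→Joliet 2, V→Calder 4. Service cost 39.
{Joliet, Ashby, Calder}: service cost 43
{Ashby, Ryde, Calder}: service cost 46
Among all 4 size-3 choices, {Joliet, Ryde, Calder} is lowest.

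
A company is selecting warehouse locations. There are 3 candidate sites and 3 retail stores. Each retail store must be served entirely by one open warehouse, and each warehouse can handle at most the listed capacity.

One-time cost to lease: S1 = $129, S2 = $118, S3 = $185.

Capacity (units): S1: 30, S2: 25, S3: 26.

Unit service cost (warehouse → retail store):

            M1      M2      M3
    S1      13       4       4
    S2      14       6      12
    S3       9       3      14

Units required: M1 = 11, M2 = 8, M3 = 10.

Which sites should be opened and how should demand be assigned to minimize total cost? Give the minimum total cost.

Open {S1}: M1→S1 13·11=143, M2→S1 4·8=32, M3→S1 4·10=40.
Loads: S1 carries 29/30. Service 215; fixed 129; total 344.
Next best feasible plan costs 462.

Minimum total cost: 344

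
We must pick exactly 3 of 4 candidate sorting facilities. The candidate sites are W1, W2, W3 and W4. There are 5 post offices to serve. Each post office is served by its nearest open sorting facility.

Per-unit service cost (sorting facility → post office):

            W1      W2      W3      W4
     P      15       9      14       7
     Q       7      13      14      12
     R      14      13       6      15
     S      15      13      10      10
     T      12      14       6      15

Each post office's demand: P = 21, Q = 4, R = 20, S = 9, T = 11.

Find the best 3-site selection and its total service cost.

With exactly 3 open, each post office uses its cheapest among the chosen.
{W1, W3, W4}: P→W4 7·21=147, Q→W1 7·4=28, R→W3 6·20=120, S→W3 10·9=90, T→W3 6·11=66. Service cost 451.
{W2, W3, W4}: service cost 471
{W1, W2, W3}: service cost 493
Among all 4 size-3 choices, {W1, W3, W4} is lowest.

Choose W1, W3 and W4; total service cost 451.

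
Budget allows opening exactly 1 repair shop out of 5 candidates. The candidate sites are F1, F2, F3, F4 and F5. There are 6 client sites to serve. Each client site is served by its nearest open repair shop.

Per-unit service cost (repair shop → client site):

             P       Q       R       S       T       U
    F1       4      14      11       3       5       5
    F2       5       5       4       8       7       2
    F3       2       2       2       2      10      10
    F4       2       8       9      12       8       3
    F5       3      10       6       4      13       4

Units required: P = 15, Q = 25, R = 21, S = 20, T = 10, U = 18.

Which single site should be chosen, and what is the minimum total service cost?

With exactly 1 open, each client site uses its cheapest among the chosen.
{F3}: P→F3 2·15=30, Q→F3 2·25=50, R→F3 2·21=42, S→F3 2·20=40, T→F3 10·10=100, U→F3 10·18=180. Service cost 442.
{F2}: service cost 550
{F5}: service cost 703
Among all 5 size-1 choices, {F3} is lowest.

Choose F3 only; total service cost 442.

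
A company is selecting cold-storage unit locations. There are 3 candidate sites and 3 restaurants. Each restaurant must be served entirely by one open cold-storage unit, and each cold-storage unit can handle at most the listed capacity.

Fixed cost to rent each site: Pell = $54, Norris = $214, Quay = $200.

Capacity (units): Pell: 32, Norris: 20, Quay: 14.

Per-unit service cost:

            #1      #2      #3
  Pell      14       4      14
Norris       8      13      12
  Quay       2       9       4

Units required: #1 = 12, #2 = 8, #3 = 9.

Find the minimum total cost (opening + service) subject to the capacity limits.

Minimum total cost: 380

Open {Pell}: #1→Pell 14·12=168, #2→Pell 4·8=32, #3→Pell 14·9=126.
Loads: Pell carries 29/32. Service 326; fixed 54; total 380.
Next best feasible plan costs 436.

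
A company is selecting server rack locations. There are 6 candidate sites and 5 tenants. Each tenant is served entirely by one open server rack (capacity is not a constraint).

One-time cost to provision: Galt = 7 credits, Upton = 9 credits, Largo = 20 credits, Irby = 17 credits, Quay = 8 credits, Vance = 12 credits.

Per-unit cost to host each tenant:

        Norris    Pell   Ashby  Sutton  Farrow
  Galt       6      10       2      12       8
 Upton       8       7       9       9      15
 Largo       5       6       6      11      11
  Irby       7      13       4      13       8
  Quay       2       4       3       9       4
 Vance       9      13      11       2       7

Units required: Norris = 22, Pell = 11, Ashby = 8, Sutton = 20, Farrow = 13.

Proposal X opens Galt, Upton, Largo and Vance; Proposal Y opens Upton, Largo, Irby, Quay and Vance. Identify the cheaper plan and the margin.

Proposal X: {Galt, Upton, Largo, Vance}: Norris→Largo 5·22=110, Pell→Largo 6·11=66, Ashby→Galt 2·8=16, Sutton→Vance 2·20=40, Farrow→Vance 7·13=91. Service 323; fixed 48; total 371.
Proposal Y: {Upton, Largo, Irby, Quay, Vance}: Norris→Quay 2·22=44, Pell→Quay 4·11=44, Ashby→Quay 3·8=24, Sutton→Vance 2·20=40, Farrow→Quay 4·13=52. Service 204; fixed 66; total 270.
Difference: |371 − 270| = 101.

Proposal Y is cheaper by 101.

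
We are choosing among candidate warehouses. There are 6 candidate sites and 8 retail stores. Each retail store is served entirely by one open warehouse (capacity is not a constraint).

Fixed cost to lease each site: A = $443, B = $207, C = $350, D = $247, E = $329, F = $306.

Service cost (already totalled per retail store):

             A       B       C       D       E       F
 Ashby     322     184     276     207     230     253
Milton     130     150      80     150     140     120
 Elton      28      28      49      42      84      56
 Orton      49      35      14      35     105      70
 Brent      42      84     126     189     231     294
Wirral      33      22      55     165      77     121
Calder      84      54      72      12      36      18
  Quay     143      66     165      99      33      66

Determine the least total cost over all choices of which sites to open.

For any fixed open set, each retail store goes to its cheapest open site; total = fixed + service.
{B}: Ashby→B 184, Milton→B 150, Elton→B 28, Orton→B 35, Brent→B 84, Wirral→B 22, Calder→B 54, Quay→B 66. Service 623; fixed 207; total 830.
{B, D}: service 581 + fixed 454 = 1035
{B, F}: service 557 + fixed 513 = 1070
{A, B, C, D, E, F}: service 415 + fixed 1882 = 2297
No other subset beats 830.

Minimum total cost: 830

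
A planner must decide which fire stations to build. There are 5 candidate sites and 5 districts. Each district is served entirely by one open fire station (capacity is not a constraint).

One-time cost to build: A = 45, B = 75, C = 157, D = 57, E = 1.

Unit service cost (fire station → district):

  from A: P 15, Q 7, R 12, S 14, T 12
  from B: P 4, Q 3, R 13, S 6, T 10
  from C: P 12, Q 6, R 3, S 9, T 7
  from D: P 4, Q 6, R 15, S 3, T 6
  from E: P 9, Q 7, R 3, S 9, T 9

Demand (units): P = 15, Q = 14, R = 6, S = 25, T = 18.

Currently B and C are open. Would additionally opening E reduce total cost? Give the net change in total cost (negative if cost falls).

No — net change +1 (cost rises by 1).

Current service cost with {B, C}: 396.
Adding E: each district re-picks its cheapest; new service cost 396, saving 0.
Extra fixed cost: 1. Net change = 1 − 0 = 1.
(Totals: 628 → 629.)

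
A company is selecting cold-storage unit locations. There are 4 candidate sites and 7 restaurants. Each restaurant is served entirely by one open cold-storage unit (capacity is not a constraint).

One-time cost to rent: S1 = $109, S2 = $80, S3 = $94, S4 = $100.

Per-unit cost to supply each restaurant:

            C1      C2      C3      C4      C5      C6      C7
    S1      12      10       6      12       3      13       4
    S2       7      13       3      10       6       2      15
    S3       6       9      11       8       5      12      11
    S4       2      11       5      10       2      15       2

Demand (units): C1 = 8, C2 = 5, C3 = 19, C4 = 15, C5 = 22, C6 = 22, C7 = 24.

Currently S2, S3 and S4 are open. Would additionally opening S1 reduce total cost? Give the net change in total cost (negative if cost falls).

Current service cost with {S2, S3, S4}: 374.
Adding S1: each restaurant re-picks its cheapest; new service cost 374, saving 0.
Extra fixed cost: 109. Net change = 109 − 0 = 109.
(Totals: 648 → 757.)

No — net change +109 (cost rises by 109).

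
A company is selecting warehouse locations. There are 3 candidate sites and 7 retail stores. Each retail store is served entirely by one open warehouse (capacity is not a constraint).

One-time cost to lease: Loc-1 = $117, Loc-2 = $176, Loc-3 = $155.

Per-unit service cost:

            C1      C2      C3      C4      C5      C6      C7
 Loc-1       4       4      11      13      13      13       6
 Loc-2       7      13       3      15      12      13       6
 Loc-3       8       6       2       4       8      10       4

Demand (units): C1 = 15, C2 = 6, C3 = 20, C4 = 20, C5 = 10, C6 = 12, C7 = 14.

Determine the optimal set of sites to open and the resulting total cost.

For any fixed open set, each retail store goes to its cheapest open site; total = fixed + service.
{Loc-3}: C1→Loc-3 8·15=120, C2→Loc-3 6·6=36, C3→Loc-3 2·20=40, C4→Loc-3 4·20=80, C5→Loc-3 8·10=80, C6→Loc-3 10·12=120, C7→Loc-3 4·14=56. Service 532; fixed 155; total 687.
{Loc-1, Loc-3}: service 460 + fixed 272 = 732
{Loc-2, Loc-3}: service 517 + fixed 331 = 848
{Loc-1, Loc-2, Loc-3}: service 460 + fixed 448 = 908
(All 7 nonempty subsets were checked; Loc-3 only is lowest.)

Open Loc-3 only; minimum total cost 687.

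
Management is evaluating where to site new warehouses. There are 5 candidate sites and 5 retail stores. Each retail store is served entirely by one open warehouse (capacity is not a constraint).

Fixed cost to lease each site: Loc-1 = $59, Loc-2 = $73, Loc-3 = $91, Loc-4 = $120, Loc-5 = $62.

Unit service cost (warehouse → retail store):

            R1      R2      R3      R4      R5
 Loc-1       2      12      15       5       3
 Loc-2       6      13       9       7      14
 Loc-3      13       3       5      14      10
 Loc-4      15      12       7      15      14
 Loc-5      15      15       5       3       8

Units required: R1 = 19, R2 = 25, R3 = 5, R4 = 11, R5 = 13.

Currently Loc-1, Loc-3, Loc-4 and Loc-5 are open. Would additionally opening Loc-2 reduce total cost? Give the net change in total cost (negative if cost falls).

Current service cost with {Loc-1, Loc-3, Loc-4, Loc-5}: 210.
Adding Loc-2: each retail store re-picks its cheapest; new service cost 210, saving 0.
Extra fixed cost: 73. Net change = 73 − 0 = 73.
(Totals: 542 → 615.)

No — net change +73 (cost rises by 73).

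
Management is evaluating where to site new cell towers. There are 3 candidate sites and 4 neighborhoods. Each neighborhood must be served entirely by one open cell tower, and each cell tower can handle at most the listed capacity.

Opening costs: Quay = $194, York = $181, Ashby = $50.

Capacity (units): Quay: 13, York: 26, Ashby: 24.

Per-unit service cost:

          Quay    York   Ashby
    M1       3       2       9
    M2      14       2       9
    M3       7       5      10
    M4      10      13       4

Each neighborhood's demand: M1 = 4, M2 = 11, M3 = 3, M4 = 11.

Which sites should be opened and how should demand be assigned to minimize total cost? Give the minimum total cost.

Minimum total cost: 320

Open {York, Ashby}: M1→York 2·4=8, M2→York 2·11=22, M3→York 5·3=15, M4→Ashby 4·11=44.
Loads: York carries 18/26, Ashby carries 11/24. Service 89; fixed 231; total 320.
Next best feasible plan costs 335.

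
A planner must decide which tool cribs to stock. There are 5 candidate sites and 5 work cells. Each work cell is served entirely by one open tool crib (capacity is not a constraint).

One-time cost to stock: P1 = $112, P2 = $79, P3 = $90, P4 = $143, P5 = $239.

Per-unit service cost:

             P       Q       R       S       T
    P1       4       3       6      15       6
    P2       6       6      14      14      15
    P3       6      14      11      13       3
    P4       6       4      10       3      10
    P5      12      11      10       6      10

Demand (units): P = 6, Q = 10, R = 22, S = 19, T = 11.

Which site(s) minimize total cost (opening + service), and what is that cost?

For any fixed open set, each work cell goes to its cheapest open site; total = fixed + service.
{P1, P4}: P→P1 4·6=24, Q→P1 3·10=30, R→P1 6·22=132, S→P4 3·19=57, T→P1 6·11=66. Service 309; fixed 255; total 564.
{P4}: service 463 + fixed 143 = 606
{P3, P4}: P→P3 6·6=36, Q→P4 4·10=40, R→P4 10·22=220, S→P4 3·19=57, T→P3 3·11=33. Service 386; fixed 233; total 619.
{P1, P2, P3, P4, P5}: P→P1 4·6=24, Q→P1 3·10=30, R→P1 6·22=132, S→P4 3·19=57, T→P3 3·11=33. Service 276; fixed 663; total 939.
No other subset beats 564.

Open P1 and P4; minimum total cost 564.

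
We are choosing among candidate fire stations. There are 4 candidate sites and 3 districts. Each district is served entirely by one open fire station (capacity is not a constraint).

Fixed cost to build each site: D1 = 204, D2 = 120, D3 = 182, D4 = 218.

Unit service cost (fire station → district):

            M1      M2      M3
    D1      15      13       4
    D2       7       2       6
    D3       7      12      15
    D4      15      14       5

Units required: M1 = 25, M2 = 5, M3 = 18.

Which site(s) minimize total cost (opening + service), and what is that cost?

For any fixed open set, each district goes to its cheapest open site; total = fixed + service.
{D2}: M1→D2 7·25=175, M2→D2 2·5=10, M3→D2 6·18=108. Service 293; fixed 120; total 413.
{D1, D2}: service 257 + fixed 324 = 581
{D2, D3}: M1→D2 7·25=175, M2→D2 2·5=10, M3→D2 6·18=108. Service 293; fixed 302; total 595.
{D1, D2, D3, D4}: service 257 + fixed 724 = 981
(All 15 nonempty subsets were checked; D2 only is lowest.)

Open D2 only; minimum total cost 413.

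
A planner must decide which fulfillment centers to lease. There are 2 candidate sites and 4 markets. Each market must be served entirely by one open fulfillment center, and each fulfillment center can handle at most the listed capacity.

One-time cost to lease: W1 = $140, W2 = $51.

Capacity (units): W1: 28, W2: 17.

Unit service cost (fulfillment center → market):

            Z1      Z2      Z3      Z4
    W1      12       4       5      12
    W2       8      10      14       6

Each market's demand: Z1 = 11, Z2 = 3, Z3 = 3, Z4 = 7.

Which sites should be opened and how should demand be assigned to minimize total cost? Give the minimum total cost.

Open {W1}: Z1→W1 12·11=132, Z2→W1 4·3=12, Z3→W1 5·3=15, Z4→W1 12·7=84.
Loads: W1 carries 24/28. Service 243; fixed 140; total 383.
Next best feasible plan costs 390.

Minimum total cost: 383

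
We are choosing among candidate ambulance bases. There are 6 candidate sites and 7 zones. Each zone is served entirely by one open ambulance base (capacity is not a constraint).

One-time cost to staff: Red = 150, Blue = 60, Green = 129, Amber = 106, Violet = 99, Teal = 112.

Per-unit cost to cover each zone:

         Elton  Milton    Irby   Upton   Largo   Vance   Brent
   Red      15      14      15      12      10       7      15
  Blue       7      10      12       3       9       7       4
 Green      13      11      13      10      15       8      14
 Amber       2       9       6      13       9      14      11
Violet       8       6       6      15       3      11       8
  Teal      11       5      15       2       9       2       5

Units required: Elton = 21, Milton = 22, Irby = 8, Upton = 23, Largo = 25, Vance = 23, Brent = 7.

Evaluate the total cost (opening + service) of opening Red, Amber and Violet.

Each zone is assigned to its cheapest site among the open ones.
{Red, Amber, Violet}: Elton→Amber 2·21=42, Milton→Violet 6·22=132, Irby→Amber 6·8=48, Upton→Red 12·23=276, Largo→Violet 3·25=75, Vance→Red 7·23=161, Brent→Violet 8·7=56. Service 790; fixed 355; total 1145.

Total cost: 1145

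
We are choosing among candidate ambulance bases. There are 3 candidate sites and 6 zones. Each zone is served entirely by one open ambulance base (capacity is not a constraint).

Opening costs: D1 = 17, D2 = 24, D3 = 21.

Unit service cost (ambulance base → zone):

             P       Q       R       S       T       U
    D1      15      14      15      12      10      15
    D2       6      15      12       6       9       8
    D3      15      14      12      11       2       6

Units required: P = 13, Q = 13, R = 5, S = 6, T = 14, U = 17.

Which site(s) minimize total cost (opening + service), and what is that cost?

Open D2 and D3; minimum total cost 531.

For any fixed open set, each zone goes to its cheapest open site; total = fixed + service.
{D2, D3}: P→D2 6·13=78, Q→D3 14·13=182, R→D2 12·5=60, S→D2 6·6=36, T→D3 2·14=28, U→D3 6·17=102. Service 486; fixed 45; total 531.
{D1, D2, D3}: P→D2 6·13=78, Q→D1 14·13=182, R→D2 12·5=60, S→D2 6·6=36, T→D3 2·14=28, U→D3 6·17=102. Service 486; fixed 62; total 548.
{D3}: service 633 + fixed 21 = 654
{D1}: P→D1 15·13=195, Q→D1 14·13=182, R→D1 15·5=75, S→D1 12·6=72, T→D1 10·14=140, U→D1 15·17=255. Service 919; fixed 17; total 936.
No other subset beats 531.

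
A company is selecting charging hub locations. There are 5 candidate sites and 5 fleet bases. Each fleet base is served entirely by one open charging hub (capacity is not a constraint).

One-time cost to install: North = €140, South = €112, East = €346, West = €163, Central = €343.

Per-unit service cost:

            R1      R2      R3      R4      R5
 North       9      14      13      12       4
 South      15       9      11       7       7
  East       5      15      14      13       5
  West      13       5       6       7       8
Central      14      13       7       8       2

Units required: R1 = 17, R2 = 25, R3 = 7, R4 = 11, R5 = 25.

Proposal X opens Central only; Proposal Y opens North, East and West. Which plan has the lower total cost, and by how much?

Proposal X: {Central}: R1→Central 14·17=238, R2→Central 13·25=325, R3→Central 7·7=49, R4→Central 8·11=88, R5→Central 2·25=50. Service 750; fixed 343; total 1093.
Proposal Y: {North, East, West}: R1→East 5·17=85, R2→West 5·25=125, R3→West 6·7=42, R4→West 7·11=77, R5→North 4·25=100. Service 429; fixed 649; total 1078.
Difference: |1093 − 1078| = 15.

Proposal Y is cheaper by 15.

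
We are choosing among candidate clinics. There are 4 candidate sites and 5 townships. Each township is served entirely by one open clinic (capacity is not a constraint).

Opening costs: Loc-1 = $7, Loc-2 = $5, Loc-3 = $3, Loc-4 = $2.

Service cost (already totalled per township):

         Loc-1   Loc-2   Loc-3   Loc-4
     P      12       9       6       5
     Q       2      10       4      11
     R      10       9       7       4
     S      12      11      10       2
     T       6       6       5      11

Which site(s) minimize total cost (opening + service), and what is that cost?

Open Loc-3 and Loc-4; minimum total cost 25.

For any fixed open set, each township goes to its cheapest open site; total = fixed + service.
{Loc-3, Loc-4}: P→Loc-4 5, Q→Loc-3 4, R→Loc-4 4, S→Loc-4 2, T→Loc-3 5. Service 20; fixed 5; total 25.
{Loc-1, Loc-4}: P→Loc-4 5, Q→Loc-1 2, R→Loc-4 4, S→Loc-4 2, T→Loc-1 6. Service 19; fixed 9; total 28.
{Loc-1, Loc-3, Loc-4}: service 18 + fixed 12 = 30
{Loc-1, Loc-2, Loc-3, Loc-4}: service 18 + fixed 17 = 35
No other subset beats 25.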